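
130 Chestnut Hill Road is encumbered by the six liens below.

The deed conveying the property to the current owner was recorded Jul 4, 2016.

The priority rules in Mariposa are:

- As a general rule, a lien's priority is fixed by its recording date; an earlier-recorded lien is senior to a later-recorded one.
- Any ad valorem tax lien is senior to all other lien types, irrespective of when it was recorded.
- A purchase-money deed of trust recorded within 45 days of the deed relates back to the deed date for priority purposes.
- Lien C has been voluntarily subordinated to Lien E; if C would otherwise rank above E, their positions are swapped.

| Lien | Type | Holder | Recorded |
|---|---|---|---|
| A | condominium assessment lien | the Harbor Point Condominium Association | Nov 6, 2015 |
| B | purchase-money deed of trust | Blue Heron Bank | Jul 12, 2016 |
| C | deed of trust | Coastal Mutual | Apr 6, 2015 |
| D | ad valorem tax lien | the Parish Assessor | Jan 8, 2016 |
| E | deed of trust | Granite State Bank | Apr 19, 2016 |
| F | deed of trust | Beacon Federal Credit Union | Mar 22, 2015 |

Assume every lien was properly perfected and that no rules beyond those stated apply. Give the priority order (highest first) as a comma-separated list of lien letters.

Effective dates: B relates back to the deed date Jul 4, 2016.
As an ad valorem tax lien, D is senior to every other lien.
Ordering the rest by effective date: F (Mar 22, 2015), C (Apr 6, 2015), A (Nov 6, 2015), E (Apr 19, 2016), B (Jul 4, 2016).
The subordination applies — C was senior to E — so C and E swap.

D, F, E, A, C, B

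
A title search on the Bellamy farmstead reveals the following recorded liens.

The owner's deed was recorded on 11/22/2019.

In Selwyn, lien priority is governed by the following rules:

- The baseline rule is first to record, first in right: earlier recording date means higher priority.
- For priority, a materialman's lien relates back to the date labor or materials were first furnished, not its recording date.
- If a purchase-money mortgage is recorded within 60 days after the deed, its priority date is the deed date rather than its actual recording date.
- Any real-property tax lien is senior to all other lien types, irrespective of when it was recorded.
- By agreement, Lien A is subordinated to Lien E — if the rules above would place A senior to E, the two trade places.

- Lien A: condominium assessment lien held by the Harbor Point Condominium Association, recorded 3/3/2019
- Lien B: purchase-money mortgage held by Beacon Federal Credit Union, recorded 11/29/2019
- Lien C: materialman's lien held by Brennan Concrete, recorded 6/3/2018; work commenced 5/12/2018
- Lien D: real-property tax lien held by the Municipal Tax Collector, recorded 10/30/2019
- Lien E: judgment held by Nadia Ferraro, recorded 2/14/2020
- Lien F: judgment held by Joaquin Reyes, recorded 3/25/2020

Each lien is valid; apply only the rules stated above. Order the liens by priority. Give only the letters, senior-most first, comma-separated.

Adjusting effective dates: B was recorded within the 60-day window, so its effective date is the deed date 11/22/2019; C is treated as recorded 5/12/2018, the work-commencement date.
D is a real-property tax lien and takes priority over every other lien.
Ordering the rest by effective date: C (5/12/2018), A (3/3/2019), B (11/22/2019), E (2/14/2020), F (3/25/2020).
A is senior to E before the subordination, so the two trade places.

D, C, E, B, A, F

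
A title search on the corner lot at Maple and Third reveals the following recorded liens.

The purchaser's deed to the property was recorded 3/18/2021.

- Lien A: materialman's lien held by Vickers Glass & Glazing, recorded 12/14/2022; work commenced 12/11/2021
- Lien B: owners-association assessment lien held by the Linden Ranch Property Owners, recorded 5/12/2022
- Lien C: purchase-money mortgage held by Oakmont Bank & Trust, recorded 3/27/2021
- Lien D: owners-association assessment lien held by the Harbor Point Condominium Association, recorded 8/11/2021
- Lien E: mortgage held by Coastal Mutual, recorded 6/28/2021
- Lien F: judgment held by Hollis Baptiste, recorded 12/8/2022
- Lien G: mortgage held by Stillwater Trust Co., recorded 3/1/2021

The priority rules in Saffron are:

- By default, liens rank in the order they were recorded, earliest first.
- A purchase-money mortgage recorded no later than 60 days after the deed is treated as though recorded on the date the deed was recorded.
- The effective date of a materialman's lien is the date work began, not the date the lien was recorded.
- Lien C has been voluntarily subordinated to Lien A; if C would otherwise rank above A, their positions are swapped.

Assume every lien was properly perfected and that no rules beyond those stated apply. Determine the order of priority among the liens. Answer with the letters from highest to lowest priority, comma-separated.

Adjusting effective dates: A relates back to 12/11/2021 (work commenced); C relates back to the deed date 3/18/2021.
By effective date, earliest first: G (3/1/2021), C (3/18/2021), E (6/28/2021), D (8/11/2021), A (12/11/2021), B (5/12/2022), F (12/8/2022).
C would otherwise be senior to A, so under the subordination agreement C and A exchange positions.

G, A, E, D, C, B, F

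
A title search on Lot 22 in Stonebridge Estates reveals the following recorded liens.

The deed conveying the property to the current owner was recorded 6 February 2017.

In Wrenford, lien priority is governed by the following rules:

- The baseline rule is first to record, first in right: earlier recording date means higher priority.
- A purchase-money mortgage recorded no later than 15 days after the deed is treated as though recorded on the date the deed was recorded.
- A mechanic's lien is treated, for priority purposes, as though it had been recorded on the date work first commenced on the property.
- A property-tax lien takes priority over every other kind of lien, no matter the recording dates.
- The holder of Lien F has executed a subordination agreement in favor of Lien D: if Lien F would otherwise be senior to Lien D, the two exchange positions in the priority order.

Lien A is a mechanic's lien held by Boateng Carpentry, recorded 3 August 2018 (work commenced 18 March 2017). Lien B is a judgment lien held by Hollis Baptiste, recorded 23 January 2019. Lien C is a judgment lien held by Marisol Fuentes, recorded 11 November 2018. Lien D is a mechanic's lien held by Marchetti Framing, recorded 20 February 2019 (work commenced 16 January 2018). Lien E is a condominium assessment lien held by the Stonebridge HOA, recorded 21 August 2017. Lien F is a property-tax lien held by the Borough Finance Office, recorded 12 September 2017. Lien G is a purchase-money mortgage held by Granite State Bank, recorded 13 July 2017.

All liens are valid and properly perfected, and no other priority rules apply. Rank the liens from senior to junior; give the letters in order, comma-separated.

Effective dates after the stated exceptions: A is treated as recorded 18 March 2017, the work-commencement date; D is treated as recorded 16 January 2018, the work-commencement date; G was recorded 157 days after the deed, outside the 15-day window, so it keeps its recording date.
As a property-tax lien, F is senior to every other lien.
Among the remaining liens, by effective date: A (18 March 2017), G (13 July 2017), E (21 August 2017), D (16 January 2018), C (11 November 2018), B (23 January 2019).
F would otherwise be senior to D, so under the subordination agreement F and D exchange positions.

D, A, G, E, F, C, B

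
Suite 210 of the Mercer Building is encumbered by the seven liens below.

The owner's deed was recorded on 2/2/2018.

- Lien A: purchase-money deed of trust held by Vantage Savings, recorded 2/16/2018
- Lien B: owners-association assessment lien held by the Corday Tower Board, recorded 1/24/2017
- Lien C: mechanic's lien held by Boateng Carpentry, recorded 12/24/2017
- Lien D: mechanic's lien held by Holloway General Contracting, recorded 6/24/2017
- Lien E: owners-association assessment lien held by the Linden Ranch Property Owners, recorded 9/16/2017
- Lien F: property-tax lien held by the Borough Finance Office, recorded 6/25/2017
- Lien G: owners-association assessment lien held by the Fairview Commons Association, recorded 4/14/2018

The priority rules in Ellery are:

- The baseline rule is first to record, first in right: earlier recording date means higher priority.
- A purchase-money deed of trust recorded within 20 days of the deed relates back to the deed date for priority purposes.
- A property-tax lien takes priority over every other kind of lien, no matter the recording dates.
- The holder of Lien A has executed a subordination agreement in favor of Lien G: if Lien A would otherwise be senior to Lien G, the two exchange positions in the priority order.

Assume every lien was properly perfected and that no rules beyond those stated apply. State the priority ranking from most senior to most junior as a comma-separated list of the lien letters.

Effective dates after the stated exceptions: A was recorded within the 20-day window, so its effective date is the deed date 2/2/2018.
F is a property-tax lien and takes priority over every other lien.
Among the remaining liens, by effective date: B (1/24/2017), D (6/24/2017), E (9/16/2017), C (12/24/2017), A (2/2/2018), G (4/14/2018).
The subordination applies — A was senior to G — so A and G swap.

F, B, D, E, C, G, A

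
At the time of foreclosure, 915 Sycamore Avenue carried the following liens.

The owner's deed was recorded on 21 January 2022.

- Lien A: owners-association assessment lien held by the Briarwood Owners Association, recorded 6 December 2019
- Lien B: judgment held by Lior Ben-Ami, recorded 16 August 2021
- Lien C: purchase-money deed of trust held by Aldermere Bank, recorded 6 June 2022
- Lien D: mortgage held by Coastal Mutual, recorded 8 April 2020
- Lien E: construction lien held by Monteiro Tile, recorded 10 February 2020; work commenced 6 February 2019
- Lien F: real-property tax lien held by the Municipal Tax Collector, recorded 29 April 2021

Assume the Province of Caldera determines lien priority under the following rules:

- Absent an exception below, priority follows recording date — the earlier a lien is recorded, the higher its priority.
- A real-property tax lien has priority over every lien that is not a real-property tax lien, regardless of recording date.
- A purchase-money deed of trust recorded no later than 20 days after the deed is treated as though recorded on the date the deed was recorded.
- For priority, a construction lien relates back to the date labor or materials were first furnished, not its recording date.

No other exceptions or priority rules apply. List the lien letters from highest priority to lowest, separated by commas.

F, E, A, D, B, C

First, effective dates: C was recorded 136 days after the deed, outside the 20-day window, so it keeps its recording date; E relates back to 6 February 2019 (work commenced).
F is a real-property tax lien, so it outranks all other liens regardless of date.
Remaining liens by effective date: E (6 February 2019), A (6 December 2019), D (8 April 2020), B (16 August 2021), C (6 June 2022).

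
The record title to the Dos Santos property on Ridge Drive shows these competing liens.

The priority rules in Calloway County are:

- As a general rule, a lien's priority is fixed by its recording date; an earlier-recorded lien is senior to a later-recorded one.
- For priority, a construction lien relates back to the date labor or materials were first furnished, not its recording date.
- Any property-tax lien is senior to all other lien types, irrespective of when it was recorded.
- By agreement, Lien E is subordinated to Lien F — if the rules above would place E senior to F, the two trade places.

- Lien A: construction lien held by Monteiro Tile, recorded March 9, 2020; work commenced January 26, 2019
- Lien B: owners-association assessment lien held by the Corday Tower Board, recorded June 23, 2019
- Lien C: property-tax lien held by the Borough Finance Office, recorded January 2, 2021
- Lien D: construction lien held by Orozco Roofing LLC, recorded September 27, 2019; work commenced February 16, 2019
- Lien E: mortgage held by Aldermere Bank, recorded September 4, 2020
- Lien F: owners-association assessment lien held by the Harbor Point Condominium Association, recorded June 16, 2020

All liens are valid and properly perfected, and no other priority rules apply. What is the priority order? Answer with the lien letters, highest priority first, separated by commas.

First, effective dates: A is treated as recorded January 26, 2019, the work-commencement date; D's effective date is February 16, 2019, when work began.
As a property-tax lien, C is senior to every other lien.
Ordering the rest by effective date: A (January 26, 2019), D (February 16, 2019), B (June 23, 2019), F (June 16, 2020), E (September 4, 2020).
Since E is not senior to F, the subordination leaves the order unchanged.

C, A, D, B, F, E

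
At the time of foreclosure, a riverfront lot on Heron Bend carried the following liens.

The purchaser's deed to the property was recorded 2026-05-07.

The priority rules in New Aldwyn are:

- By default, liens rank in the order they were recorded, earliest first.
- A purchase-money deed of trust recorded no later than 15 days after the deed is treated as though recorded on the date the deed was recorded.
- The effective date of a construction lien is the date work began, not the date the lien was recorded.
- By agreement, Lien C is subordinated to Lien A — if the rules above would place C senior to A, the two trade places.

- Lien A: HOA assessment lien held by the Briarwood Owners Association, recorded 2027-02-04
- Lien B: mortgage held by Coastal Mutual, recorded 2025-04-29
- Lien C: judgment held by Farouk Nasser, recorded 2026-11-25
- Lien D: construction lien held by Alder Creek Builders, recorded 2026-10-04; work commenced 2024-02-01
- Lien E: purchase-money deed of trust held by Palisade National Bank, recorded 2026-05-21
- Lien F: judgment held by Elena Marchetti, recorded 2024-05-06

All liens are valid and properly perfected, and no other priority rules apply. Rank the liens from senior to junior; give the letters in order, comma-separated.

D, F, B, E, A, C

Effective dates: D is treated as recorded 2024-02-01, the work-commencement date; E was recorded within the 15-day window, so its effective date is the deed date 2026-05-07.
Sorted by effective date: D (2024-02-01), F (2024-05-06), B (2025-04-29), E (2026-05-07), C (2026-11-25), A (2027-02-04).
C is senior to A before the subordination, so the two trade places.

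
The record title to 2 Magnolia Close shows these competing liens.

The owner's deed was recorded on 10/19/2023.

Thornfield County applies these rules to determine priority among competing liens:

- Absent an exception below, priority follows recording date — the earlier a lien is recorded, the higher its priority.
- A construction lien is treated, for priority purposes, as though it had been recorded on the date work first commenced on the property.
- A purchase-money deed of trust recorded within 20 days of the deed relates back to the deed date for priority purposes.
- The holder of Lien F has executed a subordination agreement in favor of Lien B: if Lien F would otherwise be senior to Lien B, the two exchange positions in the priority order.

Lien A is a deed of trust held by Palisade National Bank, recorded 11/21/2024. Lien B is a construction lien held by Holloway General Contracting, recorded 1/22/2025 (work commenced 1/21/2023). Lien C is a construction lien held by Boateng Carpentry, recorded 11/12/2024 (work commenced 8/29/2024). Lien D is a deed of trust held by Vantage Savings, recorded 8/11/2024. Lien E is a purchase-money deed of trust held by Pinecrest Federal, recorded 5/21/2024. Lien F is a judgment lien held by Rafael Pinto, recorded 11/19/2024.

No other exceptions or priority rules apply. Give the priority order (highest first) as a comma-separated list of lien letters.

Adjusting effective dates: B relates back to 1/21/2023 (work commenced); C's effective date is 8/29/2024, when work began; E was recorded 215 days after the deed, outside the 20-day window, so it keeps its recording date.
Sorted by effective date: B (1/21/2023), E (5/21/2024), D (8/11/2024), C (8/29/2024), F (11/19/2024), A (11/21/2024).
F is already junior to B, so the subordination agreement changes nothing.

B, E, D, C, F, A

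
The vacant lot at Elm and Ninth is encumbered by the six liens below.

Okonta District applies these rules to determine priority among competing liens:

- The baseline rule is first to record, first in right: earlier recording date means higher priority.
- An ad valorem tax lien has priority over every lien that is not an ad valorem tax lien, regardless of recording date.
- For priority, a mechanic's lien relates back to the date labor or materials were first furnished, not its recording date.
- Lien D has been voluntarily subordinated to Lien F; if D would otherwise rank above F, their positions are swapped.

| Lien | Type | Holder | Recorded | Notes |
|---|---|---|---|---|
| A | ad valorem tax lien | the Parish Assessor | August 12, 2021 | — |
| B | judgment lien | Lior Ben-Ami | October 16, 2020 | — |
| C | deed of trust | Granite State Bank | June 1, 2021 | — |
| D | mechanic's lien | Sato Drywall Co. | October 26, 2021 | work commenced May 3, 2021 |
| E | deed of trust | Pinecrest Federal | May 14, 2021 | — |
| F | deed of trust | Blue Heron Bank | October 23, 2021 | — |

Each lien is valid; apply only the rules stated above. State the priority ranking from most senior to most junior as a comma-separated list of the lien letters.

A, B, F, E, C, D

Effective dates: D is treated as recorded May 3, 2021, the work-commencement date.
A, as an ad valorem tax lien, has superpriority and ranks first.
Ordering the rest by effective date: B (October 16, 2020), D (May 3, 2021), E (May 14, 2021), C (June 1, 2021), F (October 23, 2021).
D would otherwise be senior to F, so under the subordination agreement D and F exchange positions.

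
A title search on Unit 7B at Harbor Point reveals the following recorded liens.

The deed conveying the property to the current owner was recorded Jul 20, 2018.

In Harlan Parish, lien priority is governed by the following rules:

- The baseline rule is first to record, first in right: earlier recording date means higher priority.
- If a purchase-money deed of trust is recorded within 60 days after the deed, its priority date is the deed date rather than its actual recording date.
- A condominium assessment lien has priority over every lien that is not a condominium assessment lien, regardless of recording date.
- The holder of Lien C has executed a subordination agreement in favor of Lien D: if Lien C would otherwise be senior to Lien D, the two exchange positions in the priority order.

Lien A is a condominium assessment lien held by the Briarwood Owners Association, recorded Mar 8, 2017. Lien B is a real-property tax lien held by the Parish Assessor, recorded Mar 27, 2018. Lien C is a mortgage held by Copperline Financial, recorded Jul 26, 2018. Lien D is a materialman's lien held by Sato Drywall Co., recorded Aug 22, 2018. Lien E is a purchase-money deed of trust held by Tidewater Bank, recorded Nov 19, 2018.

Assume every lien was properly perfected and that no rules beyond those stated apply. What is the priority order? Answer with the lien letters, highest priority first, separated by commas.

Effective dates: E missed the 60-day window (122 days after the deed), so its recording date stands.
As a condominium assessment lien, A is senior to every other lien.
Remaining liens by effective date: B (Mar 27, 2018), C (Jul 26, 2018), D (Aug 22, 2018), E (Nov 19, 2018).
C would otherwise be senior to D, so under the subordination agreement C and D exchange positions.

A, B, D, C, E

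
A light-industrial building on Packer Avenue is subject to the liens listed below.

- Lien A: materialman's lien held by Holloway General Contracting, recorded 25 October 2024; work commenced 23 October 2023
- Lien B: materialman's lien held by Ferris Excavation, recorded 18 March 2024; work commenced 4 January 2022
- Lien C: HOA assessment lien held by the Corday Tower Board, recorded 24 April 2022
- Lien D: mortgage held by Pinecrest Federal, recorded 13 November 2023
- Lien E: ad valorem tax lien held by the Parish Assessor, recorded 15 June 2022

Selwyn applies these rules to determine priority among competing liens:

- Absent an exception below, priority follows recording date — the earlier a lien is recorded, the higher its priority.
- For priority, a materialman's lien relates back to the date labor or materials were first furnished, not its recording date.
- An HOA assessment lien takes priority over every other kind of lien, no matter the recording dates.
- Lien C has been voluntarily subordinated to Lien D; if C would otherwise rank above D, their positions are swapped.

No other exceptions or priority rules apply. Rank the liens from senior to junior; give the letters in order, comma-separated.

D, B, E, A, C

Effective dates: A relates back to 23 October 2023 (work commenced); B relates back to 4 January 2022 (work commenced).
C is an HOA assessment lien and takes priority over every other lien.
Among the remaining liens, by effective date: B (4 January 2022), E (15 June 2022), A (23 October 2023), D (13 November 2023).
C is senior to D before the subordination, so the two trade places.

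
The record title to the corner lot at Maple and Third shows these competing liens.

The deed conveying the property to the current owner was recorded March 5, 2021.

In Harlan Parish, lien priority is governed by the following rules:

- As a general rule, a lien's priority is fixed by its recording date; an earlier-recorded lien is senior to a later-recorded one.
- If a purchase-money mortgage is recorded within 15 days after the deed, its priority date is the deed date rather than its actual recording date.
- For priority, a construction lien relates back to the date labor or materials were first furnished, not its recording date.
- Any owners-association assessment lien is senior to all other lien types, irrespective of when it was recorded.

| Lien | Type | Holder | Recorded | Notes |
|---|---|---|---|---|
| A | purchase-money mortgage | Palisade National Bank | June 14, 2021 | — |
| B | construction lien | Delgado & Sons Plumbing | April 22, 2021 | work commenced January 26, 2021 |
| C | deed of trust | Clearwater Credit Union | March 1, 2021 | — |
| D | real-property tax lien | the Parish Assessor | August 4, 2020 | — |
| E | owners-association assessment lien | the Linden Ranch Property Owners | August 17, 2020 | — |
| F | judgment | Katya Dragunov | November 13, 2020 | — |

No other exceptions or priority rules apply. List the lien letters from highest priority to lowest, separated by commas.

E, D, F, B, C, A

First, effective dates: A was recorded 101 days after the deed, outside the 15-day window, so it keeps its recording date; B's effective date is January 26, 2021, when work began.
E is an owners-association assessment lien and takes priority over every other lien.
The other liens, earliest effective date first: D (August 4, 2020), F (November 13, 2020), B (January 26, 2021), C (March 1, 2021), A (June 14, 2021).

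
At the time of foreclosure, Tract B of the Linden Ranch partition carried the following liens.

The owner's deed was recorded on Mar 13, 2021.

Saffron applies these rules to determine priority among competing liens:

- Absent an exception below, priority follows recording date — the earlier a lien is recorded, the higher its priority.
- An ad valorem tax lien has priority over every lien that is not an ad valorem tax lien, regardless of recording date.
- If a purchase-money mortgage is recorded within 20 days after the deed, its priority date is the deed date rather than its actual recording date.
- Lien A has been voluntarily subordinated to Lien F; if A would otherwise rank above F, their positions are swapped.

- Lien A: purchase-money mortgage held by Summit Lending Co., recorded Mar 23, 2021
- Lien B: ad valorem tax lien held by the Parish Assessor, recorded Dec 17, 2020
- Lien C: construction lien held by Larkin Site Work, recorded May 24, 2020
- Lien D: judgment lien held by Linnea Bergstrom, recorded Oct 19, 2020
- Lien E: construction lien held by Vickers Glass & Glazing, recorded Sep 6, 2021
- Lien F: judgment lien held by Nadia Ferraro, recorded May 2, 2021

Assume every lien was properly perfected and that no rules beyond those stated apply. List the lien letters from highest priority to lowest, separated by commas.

B, C, D, F, A, E

Adjusting effective dates: A relates back to the deed date Mar 13, 2021.
B is an ad valorem tax lien, so it outranks all other liens regardless of date.
The other liens, earliest effective date first: C (May 24, 2020), D (Oct 19, 2020), A (Mar 13, 2021), F (May 2, 2021), E (Sep 6, 2021).
A is senior to F before the subordination, so the two trade places.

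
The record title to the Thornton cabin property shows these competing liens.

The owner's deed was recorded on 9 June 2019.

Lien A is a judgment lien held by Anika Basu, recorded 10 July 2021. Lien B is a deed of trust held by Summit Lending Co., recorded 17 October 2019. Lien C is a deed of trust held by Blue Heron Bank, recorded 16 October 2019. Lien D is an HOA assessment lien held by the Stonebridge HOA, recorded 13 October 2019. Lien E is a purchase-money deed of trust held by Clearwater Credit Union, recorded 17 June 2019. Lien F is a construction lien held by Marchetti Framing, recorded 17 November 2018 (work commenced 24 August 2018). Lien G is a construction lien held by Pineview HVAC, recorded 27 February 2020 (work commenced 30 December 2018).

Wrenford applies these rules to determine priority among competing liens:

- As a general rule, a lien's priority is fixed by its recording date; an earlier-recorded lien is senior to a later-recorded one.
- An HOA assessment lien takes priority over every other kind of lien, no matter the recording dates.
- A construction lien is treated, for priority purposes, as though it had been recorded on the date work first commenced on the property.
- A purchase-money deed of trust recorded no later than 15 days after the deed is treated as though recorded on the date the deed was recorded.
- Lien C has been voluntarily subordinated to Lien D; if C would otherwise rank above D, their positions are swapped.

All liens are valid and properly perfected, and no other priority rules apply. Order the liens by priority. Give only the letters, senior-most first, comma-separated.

Effective dates: E was recorded within the 15-day window, so its effective date is the deed date 9 June 2019; F relates back to 24 August 2018 (work commenced); G's effective date is 30 December 2018, when work began.
D, as an HOA assessment lien, has superpriority and ranks first.
Remaining liens by effective date: F (24 August 2018), G (30 December 2018), E (9 June 2019), C (16 October 2019), B (17 October 2019), A (10 July 2021).
C already ranks below D; the subordination has no effect.

D, F, G, E, C, B, A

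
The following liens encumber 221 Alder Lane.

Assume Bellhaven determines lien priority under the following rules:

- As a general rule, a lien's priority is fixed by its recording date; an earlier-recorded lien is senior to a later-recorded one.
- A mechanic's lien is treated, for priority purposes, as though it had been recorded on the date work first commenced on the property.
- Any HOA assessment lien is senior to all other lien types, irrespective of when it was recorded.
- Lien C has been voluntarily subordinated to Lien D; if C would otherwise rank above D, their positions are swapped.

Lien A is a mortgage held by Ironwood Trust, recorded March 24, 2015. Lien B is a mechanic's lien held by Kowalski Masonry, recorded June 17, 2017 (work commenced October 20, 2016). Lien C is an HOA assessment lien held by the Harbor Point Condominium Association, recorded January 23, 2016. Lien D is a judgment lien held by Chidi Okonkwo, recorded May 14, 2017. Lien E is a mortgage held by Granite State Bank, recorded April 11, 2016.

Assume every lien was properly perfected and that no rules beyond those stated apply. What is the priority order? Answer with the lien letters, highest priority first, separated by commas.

Adjusting effective dates: B's effective date is October 20, 2016, when work began.
C, as an HOA assessment lien, has superpriority and ranks first.
The other liens, earliest effective date first: A (March 24, 2015), E (April 11, 2016), B (October 20, 2016), D (May 14, 2017).
Because C would otherwise rank above D, the subordination swaps them.

D, A, E, B, C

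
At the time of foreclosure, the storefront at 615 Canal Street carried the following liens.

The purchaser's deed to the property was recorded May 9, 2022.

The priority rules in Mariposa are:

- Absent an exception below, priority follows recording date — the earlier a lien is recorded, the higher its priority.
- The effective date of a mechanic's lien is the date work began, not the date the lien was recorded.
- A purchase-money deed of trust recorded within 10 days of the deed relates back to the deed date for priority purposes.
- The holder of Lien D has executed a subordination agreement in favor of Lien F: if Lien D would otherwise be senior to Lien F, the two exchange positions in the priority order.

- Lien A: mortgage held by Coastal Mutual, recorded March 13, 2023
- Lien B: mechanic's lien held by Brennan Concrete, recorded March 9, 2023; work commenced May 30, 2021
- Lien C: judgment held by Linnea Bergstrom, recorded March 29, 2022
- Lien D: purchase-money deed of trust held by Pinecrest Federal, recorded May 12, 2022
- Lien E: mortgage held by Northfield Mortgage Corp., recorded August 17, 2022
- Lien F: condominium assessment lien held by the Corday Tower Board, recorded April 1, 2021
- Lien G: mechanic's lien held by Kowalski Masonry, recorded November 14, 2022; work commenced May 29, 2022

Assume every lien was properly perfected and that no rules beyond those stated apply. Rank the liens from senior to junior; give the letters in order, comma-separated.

F, B, C, D, G, E, A

Effective dates after the stated exceptions: B's effective date is May 30, 2021, when work began; D was recorded within the 10-day window, so its effective date is the deed date May 9, 2022; G is treated as recorded May 29, 2022, the work-commencement date.
Ordering by effective date: F (April 1, 2021), B (May 30, 2021), C (March 29, 2022), D (May 9, 2022), G (May 29, 2022), E (August 17, 2022), A (March 13, 2023).
Since D is not senior to F, the subordination leaves the order unchanged.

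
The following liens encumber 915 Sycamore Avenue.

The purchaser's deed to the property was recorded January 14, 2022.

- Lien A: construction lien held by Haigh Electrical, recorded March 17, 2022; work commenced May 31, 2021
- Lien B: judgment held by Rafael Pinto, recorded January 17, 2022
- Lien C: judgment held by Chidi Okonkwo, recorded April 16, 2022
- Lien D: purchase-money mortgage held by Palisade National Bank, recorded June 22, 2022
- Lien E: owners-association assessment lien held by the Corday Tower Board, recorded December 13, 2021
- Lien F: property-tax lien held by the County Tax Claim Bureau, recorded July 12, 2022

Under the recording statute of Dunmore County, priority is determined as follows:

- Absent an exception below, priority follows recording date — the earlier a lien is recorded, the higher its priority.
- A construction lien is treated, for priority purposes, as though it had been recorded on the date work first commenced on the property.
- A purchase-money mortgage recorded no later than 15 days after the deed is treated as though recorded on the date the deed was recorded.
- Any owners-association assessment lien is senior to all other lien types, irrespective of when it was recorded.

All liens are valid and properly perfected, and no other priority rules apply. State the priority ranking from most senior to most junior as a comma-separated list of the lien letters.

E, A, B, C, D, F

Effective dates: A relates back to May 31, 2021 (work commenced); D was recorded 159 days after the deed — beyond 15 days — so no relation-back applies.
E, as an owners-association assessment lien, has superpriority and ranks first.
The other liens, earliest effective date first: A (May 31, 2021), B (January 17, 2022), C (April 16, 2022), D (June 22, 2022), F (July 12, 2022).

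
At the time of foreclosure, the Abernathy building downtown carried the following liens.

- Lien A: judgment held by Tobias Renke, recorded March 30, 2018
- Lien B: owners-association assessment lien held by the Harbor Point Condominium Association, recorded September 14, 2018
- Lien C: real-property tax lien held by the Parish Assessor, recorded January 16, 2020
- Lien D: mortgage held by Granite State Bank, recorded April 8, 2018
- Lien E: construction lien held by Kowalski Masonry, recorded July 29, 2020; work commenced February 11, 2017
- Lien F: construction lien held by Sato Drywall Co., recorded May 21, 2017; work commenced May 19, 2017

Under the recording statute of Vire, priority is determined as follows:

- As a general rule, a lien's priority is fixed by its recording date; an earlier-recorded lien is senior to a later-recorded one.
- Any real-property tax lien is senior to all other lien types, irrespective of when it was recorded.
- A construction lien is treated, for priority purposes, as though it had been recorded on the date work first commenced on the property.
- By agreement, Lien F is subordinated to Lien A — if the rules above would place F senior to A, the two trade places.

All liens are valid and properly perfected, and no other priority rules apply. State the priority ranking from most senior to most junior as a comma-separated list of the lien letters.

C, E, A, F, D, B

Effective dates after the stated exceptions: E relates back to February 11, 2017 (work commenced); F relates back to May 19, 2017 (work commenced).
C is a real-property tax lien and takes priority over every other lien.
Ordering the rest by effective date: E (February 11, 2017), F (May 19, 2017), A (March 30, 2018), D (April 8, 2018), B (September 14, 2018).
Because F would otherwise rank above A, the subordination swaps them.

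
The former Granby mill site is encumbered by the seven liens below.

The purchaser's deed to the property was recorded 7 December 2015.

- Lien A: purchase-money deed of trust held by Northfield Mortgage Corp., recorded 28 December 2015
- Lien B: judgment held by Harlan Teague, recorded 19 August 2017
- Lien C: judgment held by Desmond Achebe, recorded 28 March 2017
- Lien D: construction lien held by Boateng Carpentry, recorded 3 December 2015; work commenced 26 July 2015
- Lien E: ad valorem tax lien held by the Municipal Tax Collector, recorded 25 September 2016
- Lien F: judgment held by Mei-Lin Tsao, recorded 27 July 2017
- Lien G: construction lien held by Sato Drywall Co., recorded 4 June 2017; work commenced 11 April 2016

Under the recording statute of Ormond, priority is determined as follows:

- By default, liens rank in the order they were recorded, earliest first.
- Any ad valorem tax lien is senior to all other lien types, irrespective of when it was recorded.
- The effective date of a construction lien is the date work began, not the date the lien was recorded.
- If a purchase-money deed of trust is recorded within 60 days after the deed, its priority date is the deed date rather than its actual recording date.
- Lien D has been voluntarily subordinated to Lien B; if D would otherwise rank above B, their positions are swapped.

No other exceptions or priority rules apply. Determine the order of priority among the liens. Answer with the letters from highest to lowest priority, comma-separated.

First, effective dates: A relates back to the deed date 7 December 2015; D is treated as recorded 26 July 2015, the work-commencement date; G relates back to 11 April 2016 (work commenced).
E, as an ad valorem tax lien, has superpriority and ranks first.
Remaining liens by effective date: D (26 July 2015), A (7 December 2015), G (11 April 2016), C (28 March 2017), F (27 July 2017), B (19 August 2017).
D is senior to B before the subordination, so the two trade places.

E, B, A, G, C, F, D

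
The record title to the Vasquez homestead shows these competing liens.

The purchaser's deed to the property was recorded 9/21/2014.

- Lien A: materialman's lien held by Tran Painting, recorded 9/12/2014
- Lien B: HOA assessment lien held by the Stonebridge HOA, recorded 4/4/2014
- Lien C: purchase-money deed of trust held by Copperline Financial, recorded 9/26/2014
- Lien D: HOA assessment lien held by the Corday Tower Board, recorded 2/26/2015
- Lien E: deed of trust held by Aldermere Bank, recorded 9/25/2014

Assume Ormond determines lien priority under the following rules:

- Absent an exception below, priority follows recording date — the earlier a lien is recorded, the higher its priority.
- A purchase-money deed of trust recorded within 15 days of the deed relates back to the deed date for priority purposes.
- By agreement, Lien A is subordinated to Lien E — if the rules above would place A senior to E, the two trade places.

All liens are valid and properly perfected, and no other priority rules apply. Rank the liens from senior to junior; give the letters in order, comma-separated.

Adjusting effective dates: C's effective date is the deed date, 9/21/2014.
By effective date, earliest first: B (4/4/2014), A (9/12/2014), C (9/21/2014), E (9/25/2014), D (2/26/2015).
The subordination applies — A was senior to E — so A and E swap.

B, E, C, A, D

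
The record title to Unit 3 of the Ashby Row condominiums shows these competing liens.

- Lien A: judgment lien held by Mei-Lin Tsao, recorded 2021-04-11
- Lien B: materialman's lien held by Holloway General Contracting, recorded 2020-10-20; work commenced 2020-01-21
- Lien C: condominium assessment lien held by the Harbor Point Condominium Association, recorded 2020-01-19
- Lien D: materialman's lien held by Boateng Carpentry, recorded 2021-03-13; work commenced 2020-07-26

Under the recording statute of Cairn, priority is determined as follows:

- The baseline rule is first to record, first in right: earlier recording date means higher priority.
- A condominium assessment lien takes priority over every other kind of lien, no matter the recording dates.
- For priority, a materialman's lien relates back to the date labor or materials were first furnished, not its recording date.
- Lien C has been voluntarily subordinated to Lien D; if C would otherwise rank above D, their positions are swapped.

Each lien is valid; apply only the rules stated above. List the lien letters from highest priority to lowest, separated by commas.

First, effective dates: B is treated as recorded 2020-01-21, the work-commencement date; D's effective date is 2020-07-26, when work began.
C, as a condominium assessment lien, has superpriority and ranks first.
Remaining liens by effective date: B (2020-01-21), D (2020-07-26), A (2021-04-11).
C would otherwise be senior to D, so under the subordination agreement C and D exchange positions.

D, B, C, A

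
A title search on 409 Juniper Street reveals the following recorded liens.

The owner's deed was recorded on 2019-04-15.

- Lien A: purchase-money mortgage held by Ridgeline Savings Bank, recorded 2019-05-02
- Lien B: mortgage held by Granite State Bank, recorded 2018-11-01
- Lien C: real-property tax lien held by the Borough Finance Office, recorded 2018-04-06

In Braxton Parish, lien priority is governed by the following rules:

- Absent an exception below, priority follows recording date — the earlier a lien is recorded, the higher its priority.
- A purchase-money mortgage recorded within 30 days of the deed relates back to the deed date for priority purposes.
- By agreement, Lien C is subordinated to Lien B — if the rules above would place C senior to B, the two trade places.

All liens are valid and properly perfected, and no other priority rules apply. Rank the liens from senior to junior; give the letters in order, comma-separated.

B, C, A

Effective dates: A's effective date is the deed date, 2019-04-15.
Ordering by effective date: C (2018-04-06), B (2018-11-01), A (2019-04-15).
Because C would otherwise rank above B, the subordination swaps them.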